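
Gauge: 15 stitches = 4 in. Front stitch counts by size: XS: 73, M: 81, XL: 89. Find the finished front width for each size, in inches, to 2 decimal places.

XS 19.47 inches; M 21.60 inches; XL 23.73 inches.

15/4 = 3.75 sts per in.
XS: 73 / 3.75 = 19.467 → 19.47 in.
M: 81 / 3.75 = 21.600 → 21.60 in.
XL: 89 / 3.75 = 23.733 → 23.73 in.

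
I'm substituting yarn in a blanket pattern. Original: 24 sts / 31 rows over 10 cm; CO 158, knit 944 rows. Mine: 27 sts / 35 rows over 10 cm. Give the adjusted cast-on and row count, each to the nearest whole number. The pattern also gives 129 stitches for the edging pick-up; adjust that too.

Cast on 178 stitches; work 1066 rows; edging pick-up 145 stitches.

Stitches: 158 × 27/24 = 177.75 → 178.
Rows: 944 × 35/31 = 1065.81 → 1066.
edging pick-up: 129 × 27/24 = 145.12 → 145.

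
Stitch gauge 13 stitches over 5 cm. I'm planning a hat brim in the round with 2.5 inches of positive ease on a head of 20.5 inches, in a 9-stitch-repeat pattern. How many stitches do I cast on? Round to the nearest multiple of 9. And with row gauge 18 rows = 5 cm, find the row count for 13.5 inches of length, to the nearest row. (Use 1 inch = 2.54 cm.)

Cast on 153 stitches; work 123 rows.

Finished = 20.5 + 2.5 = 23 inches.
23 inches × 2.54 = 58.42 cm.
13/5 = 2.6 sts per cm; 58.42 × 2.6 = 151.89 sts.
Nearest multiple of 9 → 153.
13.5 inches = 34.29 cm; × 3.6 = 123.44 → 123 rows.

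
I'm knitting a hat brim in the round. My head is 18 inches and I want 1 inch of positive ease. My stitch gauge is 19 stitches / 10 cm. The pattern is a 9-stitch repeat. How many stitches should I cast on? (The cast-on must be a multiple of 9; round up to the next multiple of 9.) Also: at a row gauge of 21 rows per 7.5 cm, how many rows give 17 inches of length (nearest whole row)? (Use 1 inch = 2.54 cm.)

Cast on 99 stitches; work 121 rows.

Finished = 18 + 1 = 19 inches.
19 inches × 2.54 = 48.26 cm.
19/10 = 1.9 sts per cm; 48.26 × 1.9 = 91.69 sts.
Next multiple of 9 → 99.
17 inches = 43.18 cm; × 2.8 = 120.90 → 121 rows.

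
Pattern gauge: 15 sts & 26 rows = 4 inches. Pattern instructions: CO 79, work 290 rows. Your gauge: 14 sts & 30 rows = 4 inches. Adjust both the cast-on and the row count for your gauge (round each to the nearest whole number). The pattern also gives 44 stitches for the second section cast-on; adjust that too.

Stitches: 79 × 14/15 = 73.73 → 74.
Rows: 290 × 30/26 = 334.62 → 335.
second section cast-on: 44 × 14/15 = 41.07 → 41.

Cast on 74 stitches; work 335 rows; second section cast-on 41 stitches.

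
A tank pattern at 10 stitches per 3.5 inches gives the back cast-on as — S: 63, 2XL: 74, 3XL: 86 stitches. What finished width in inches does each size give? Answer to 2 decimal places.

10/3.5 = 2.857 sts per in.
S: 63 / 2.857 = 22.050 → 22.05 in.
2XL: 74 / 2.857 = 25.900 → 25.90 in.
3XL: 86 / 2.857 = 30.100 → 30.10 in.

S 22.05 inches; 2XL 25.90 inches; 3XL 30.10 inches.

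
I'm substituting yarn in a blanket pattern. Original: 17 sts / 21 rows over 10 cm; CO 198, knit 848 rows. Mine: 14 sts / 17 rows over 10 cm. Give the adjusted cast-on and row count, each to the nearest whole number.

Stitches: 198 × 14/17 = 163.06 → 163.
Rows: 848 × 17/21 = 686.48 → 686.

Cast on 163 stitches; work 686 rows.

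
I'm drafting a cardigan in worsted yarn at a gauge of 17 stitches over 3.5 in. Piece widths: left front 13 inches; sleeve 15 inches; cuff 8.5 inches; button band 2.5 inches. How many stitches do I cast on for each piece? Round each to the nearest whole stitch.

Rate = 17/3.5 = 4.857 sts per in.
left front: 13 × 4.857 = 63.14 → 63.
sleeve: 15 × 4.857 = 72.86 → 73.
cuff: 8.5 × 4.857 = 41.29 → 41.
button band: 2.5 × 4.857 = 12.14 → 12.

left front 63; sleeve 73; cuff 41; button band 12.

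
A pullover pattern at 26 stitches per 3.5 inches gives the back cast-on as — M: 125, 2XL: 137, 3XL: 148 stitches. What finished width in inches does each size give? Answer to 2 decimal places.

M 16.83 inches; 2XL 18.44 inches; 3XL 19.92 inches.

26/3.5 = 7.429 sts per in.
M: 125 / 7.429 = 16.827 → 16.83 in.
2XL: 137 / 7.429 = 18.442 → 18.44 in.
3XL: 148 / 7.429 = 19.923 → 19.92 in.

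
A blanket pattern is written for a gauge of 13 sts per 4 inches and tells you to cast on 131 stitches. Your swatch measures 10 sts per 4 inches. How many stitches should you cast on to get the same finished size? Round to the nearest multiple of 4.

CO 100 sts.

Scale factor = 10 / 13 = 0.769.
131 × 10 / 13 = 100.77 sts.
→ 100 sts.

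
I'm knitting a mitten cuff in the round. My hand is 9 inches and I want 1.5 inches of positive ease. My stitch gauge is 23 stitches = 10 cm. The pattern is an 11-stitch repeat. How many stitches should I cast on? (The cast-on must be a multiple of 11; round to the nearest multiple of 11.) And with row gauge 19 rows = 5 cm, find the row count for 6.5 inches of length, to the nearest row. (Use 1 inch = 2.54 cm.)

Cast on 66 stitches; work 63 rows.

Finished = 9 + 1.5 = 10.5 inches.
10.5 inches × 2.54 = 26.67 cm.
23/10 = 2.3 sts per cm; 26.67 × 2.3 = 61.34 sts.
Nearest multiple of 11 → 66.
6.5 inches = 16.51 cm; × 3.8 = 62.74 → 63 rows.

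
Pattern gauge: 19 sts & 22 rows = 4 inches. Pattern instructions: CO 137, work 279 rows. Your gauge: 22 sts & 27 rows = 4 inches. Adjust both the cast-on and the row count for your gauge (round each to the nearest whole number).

Cast on 159 stitches; work 342 rows.

Stitches: 137 × 22/19 = 158.63 → 159.
Rows: 279 × 27/22 = 342.41 → 342.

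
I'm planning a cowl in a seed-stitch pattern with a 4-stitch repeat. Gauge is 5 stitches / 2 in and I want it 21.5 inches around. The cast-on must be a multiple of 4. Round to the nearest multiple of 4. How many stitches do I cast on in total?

5 / 2 = 2.5 sts per inch.
21.5 × 2.5 = 53.75 sts.
Nearest multiple of 4: 52.

Cast on 52 stitches.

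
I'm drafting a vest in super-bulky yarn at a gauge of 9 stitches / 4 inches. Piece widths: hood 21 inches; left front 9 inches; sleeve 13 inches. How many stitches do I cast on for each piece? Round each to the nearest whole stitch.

hood 47; left front 20; sleeve 29.

Rate = 9/4 = 2.25 sts per in.
hood: 21 × 2.25 = 47.25 → 47.
left front: 9 × 2.25 = 20.25 → 20.
sleeve: 13 × 2.25 = 29.25 → 29.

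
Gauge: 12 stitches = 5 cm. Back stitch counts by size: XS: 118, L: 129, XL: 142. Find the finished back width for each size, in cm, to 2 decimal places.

XS 49.17 cm; L 53.75 cm; XL 59.17 cm.

12/5 = 2.4 sts per cm.
XS: 118 / 2.4 = 49.167 → 49.17 cm.
L: 129 / 2.4 = 53.750 → 53.75 cm.
XL: 142 / 2.4 = 59.167 → 59.17 cm.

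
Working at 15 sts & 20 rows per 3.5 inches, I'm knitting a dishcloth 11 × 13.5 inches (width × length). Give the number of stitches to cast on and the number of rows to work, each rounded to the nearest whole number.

Cast on 47 stitches and work 77 rows.

Stitch gauge = 15/3.5 = 4.286 sts/in; 11 × 4.286 = 47.14 → 47 sts.
Row gauge = 20/3.5 = 5.714 rows/in; 13.5 × 5.714 = 77.14 → 77 rows.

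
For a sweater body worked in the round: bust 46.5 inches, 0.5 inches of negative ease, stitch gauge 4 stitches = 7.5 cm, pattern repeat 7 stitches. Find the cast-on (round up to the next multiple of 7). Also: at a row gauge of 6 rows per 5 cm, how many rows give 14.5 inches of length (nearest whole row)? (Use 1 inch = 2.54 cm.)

Cast on 63 stitches; work 44 rows.

Finished = 46.5 − 0.5 = 46 inches.
46 inches × 2.54 = 116.84 cm.
4/7.5 = 0.533 sts per cm; 116.84 × 0.533 = 62.31 sts.
Next multiple of 7 → 63.
14.5 inches = 36.83 cm; × 1.2 = 44.20 → 44 rows.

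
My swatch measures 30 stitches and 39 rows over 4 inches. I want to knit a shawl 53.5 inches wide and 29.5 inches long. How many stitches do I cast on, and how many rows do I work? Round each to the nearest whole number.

Cast on 401 stitches and work 288 rows.

Stitch gauge = 30/4 = 7.5 sts/in; 53.5 × 7.5 = 401.25 → 401 sts.
Row gauge = 39/4 = 9.75 rows/in; 29.5 × 9.75 = 287.62 → 288 rows.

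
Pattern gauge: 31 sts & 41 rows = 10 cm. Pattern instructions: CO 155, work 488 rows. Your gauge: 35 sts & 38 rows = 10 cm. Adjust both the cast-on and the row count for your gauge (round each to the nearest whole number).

Stitches: 155 × 35/31 = 175.00 → 175.
Rows: 488 × 38/41 = 452.29 → 452.

Cast on 175 stitches; work 452 rows.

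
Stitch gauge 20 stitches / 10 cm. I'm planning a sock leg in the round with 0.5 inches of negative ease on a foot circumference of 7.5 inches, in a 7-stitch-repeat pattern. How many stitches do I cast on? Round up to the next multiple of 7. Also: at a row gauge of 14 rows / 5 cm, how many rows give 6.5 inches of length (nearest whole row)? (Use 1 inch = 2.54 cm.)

Finished = 7.5 − 0.5 = 7 inches.
7 inches × 2.54 = 17.78 cm.
20/10 = 2 sts per cm; 17.78 × 2 = 35.56 sts.
Next multiple of 7 → 42.
6.5 inches = 16.51 cm; × 2.8 = 46.23 → 46 rows.

Cast on 42 stitches; work 46 rows.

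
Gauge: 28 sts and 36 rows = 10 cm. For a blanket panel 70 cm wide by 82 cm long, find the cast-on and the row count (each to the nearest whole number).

Stitch gauge = 28/10 = 2.8 sts/cm; 70 × 2.8 = 196.00 → 196 sts.
Row gauge = 36/10 = 3.6 rows/cm; 82 × 3.6 = 295.20 → 295 rows.

Cast on 196 stitches and work 295 rows.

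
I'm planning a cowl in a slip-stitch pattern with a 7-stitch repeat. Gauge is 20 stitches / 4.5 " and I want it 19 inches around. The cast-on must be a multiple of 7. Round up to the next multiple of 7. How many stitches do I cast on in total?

91 stitches.

20 / 4.5 = 4.444 sts per inch.
19 × 4.444 = 84.44 sts.
Next multiple of 7: 91.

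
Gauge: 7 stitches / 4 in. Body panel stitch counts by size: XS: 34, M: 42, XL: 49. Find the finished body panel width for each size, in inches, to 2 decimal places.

XS 19.43 inches; M 24.00 inches; XL 28.00 inches.

7/4 = 1.75 sts per in.
XS: 34 / 1.75 = 19.429 → 19.43 in.
M: 42 / 1.75 = 24.000 → 24.00 in.
XL: 49 / 1.75 = 28.000 → 28.00 in.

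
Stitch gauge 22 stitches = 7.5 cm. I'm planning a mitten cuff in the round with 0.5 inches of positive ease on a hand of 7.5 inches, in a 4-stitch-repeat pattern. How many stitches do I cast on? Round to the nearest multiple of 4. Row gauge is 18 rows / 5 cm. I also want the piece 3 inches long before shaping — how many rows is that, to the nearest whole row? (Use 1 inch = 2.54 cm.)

Finished = 7.5 + 0.5 = 8 inches.
8 inches × 2.54 = 20.32 cm.
22/7.5 = 2.933 sts per cm; 20.32 × 2.933 = 59.61 sts.
Nearest multiple of 4 → 60.
3 inches = 7.62 cm; × 3.6 = 27.43 → 27 rows.

Cast on 60 stitches; work 27 rows.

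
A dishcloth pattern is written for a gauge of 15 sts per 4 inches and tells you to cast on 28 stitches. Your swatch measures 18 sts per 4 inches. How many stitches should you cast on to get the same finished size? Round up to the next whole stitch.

34 stitches.

Scale factor = 18 / 15 = 1.200.
28 × 18 / 15 = 33.60 sts.
→ 34 sts.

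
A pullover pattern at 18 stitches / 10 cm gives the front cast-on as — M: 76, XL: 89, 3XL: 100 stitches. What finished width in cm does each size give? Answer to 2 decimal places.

M 42.22 cm; XL 49.44 cm; 3XL 55.56 cm.

18/10 = 1.8 sts per cm.
M: 76 / 1.8 = 42.222 → 42.22 cm.
XL: 89 / 1.8 = 49.444 → 49.44 cm.
3XL: 100 / 1.8 = 55.556 → 55.56 cm.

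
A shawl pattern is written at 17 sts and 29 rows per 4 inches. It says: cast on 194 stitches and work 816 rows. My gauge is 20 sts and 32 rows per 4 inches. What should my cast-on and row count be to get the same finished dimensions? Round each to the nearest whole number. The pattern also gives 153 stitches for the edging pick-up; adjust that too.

Stitches: 194 × 20/17 = 228.24 → 228.
Rows: 816 × 32/29 = 900.41 → 900.
edging pick-up: 153 × 20/17 = 180.00 → 180.

Cast on 228 stitches; work 900 rows; edging pick-up 180 stitches.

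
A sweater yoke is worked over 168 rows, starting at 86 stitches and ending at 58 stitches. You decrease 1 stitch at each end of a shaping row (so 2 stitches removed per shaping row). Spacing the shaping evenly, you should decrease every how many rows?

Stitches to remove: |58 − 86| = 28.
Shaping rows needed: 28 / 2 = 14.
168 rows / 14 = every 12 rows.

Decrease every 12th row.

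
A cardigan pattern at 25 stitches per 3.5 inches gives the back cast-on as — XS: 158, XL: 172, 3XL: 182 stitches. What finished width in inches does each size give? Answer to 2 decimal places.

25/3.5 = 7.143 sts per in.
XS: 158 / 7.143 = 22.120 → 22.12 in.
XL: 172 / 7.143 = 24.080 → 24.08 in.
3XL: 182 / 7.143 = 25.480 → 25.48 in.

XS 22.12 inches; XL 24.08 inches; 3XL 25.48 inches.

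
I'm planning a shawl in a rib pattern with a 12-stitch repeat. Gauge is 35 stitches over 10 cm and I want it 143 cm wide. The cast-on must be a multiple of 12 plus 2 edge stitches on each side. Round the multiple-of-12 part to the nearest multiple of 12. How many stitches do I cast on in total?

35 / 10 = 3.5 sts per cm.
143 × 3.5 = 500.50 sts.
Less 4 edge sts → 496.50 for the repeat.
Nearest multiple of 12: 492.
Add back 4 edge sts → 496.

CO 496 sts.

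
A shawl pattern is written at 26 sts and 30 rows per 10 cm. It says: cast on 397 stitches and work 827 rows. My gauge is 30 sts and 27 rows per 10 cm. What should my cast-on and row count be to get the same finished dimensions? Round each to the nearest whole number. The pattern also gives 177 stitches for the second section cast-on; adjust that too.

Cast on 458 stitches; work 744 rows; second section cast-on 204 stitches.

Stitches: 397 × 30/26 = 458.08 → 458.
Rows: 827 × 27/30 = 744.30 → 744.
second section cast-on: 177 × 30/26 = 204.23 → 204.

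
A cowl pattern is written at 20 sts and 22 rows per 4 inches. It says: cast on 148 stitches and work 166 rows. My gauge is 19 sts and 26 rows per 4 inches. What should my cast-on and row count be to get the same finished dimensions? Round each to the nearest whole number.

Stitches: 148 × 19/20 = 140.60 → 141.
Rows: 166 × 26/22 = 196.18 → 196.

Cast on 141 stitches; work 196 rows.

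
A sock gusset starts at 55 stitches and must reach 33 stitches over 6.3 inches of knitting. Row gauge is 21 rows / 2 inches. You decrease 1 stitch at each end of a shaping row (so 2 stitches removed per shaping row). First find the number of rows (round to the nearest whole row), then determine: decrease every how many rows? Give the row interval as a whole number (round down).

Decrease every 6th row.

Rows = 6.3 × 10.5 = 66.1 → 66 rows.
Stitches to remove: 22 → 11 shaping rows (at 2 st each).
66 / 11 = 6.00 → every 6 rows.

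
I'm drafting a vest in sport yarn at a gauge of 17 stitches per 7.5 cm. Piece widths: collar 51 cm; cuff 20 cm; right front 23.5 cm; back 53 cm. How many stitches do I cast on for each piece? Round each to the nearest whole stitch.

Rate = 17/7.5 = 2.267 sts per cm.
collar: 51 × 2.267 = 115.60 → 116.
cuff: 20 × 2.267 = 45.33 → 45.
right front: 23.5 × 2.267 = 53.27 → 53.
back: 53 × 2.267 = 120.13 → 120.

collar 116; cuff 45; right front 53; back 120.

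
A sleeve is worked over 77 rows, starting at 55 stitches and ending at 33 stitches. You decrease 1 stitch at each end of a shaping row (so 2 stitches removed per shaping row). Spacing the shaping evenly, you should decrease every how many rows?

Stitches to remove: |33 − 55| = 22.
Shaping rows needed: 22 / 2 = 11.
77 rows / 11 = every 7 rows.

Decrease every 7th row.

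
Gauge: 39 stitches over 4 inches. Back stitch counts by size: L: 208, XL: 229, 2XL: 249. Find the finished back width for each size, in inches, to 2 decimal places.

39/4 = 9.75 sts per in.
L: 208 / 9.75 = 21.333 → 21.33 in.
XL: 229 / 9.75 = 23.487 → 23.49 in.
2XL: 249 / 9.75 = 25.538 → 25.54 in.

L 21.33 inches; XL 23.49 inches; 2XL 25.54 inches.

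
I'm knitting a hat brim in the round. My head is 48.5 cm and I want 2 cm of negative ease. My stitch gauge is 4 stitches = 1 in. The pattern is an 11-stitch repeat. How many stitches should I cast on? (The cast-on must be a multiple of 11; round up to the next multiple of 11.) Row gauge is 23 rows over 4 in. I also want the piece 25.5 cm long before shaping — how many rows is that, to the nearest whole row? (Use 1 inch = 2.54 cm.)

Finished = 48.5 − 2 = 46.5 cm.
46.5 cm × 1/2.54 = 18.31 inches.
4/1 = 4 sts per in; 18.31 × 4 = 73.23 sts.
Next multiple of 11 → 77.
25.5 cm = 10.04 inches; × 5.75 = 57.73 → 58 rows.

Cast on 77 stitches; work 58 rows.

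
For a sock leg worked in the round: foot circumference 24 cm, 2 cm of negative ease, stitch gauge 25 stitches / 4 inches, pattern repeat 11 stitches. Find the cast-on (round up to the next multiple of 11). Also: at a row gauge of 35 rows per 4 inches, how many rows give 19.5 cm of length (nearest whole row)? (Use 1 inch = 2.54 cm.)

Finished = 24 − 2 = 22 cm.
22 cm × 1/2.54 = 8.66 inches.
25/4 = 6.25 sts per in; 8.66 × 6.25 = 54.13 sts.
Next multiple of 11 → 55.
19.5 cm = 7.68 inches; × 8.75 = 67.18 → 67 rows.

Cast on 55 stitches; work 67 rows.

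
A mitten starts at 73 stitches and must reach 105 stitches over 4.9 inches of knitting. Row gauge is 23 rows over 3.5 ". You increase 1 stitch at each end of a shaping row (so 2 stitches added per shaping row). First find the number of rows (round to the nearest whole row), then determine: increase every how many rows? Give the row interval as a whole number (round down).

Increase every 2nd row.

Rows = 4.9 × 6.571 = 32.2 → 32 rows.
Stitches to add: 32 → 16 shaping rows (at 2 st each).
32 / 16 = 2.00 → every 2 rows.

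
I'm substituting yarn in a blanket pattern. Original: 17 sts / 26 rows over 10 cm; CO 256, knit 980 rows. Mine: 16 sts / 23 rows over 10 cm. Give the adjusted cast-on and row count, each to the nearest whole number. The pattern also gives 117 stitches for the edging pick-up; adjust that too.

Cast on 241 stitches; work 867 rows; edging pick-up 110 stitches.

Stitches: 256 × 16/17 = 240.94 → 241.
Rows: 980 × 23/26 = 866.92 → 867.
edging pick-up: 117 × 16/17 = 110.12 → 110.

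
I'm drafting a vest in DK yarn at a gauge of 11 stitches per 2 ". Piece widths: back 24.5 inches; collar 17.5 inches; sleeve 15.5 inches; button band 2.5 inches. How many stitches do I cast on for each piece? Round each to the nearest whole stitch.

Rate = 11/2 = 5.5 sts per in.
back: 24.5 × 5.5 = 134.75 → 135.
collar: 17.5 × 5.5 = 96.25 → 96.
sleeve: 15.5 × 5.5 = 85.25 → 85.
button band: 2.5 × 5.5 = 13.75 → 14.

back 135; collar 96; sleeve 85; button band 14.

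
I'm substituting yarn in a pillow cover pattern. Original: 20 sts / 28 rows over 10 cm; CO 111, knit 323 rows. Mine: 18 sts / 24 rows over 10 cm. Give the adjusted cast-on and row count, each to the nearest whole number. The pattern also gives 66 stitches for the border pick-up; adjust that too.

Stitches: 111 × 18/20 = 99.90 → 100.
Rows: 323 × 24/28 = 276.86 → 277.
border pick-up: 66 × 18/20 = 59.40 → 59.

Cast on 100 stitches; work 277 rows; border pick-up 59 stitches.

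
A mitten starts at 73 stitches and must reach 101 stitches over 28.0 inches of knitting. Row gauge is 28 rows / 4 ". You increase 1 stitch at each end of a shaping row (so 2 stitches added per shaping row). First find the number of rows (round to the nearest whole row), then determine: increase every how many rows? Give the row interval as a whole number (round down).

Rows = 28.0 × 7 = 196.0 → 196 rows.
Stitches to add: 28 → 14 shaping rows (at 2 st each).
196 / 14 = 14.00 → every 14 rows.

Increase every 14th row.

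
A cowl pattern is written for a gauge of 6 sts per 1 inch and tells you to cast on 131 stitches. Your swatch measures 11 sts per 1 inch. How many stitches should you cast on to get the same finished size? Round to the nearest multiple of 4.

Cast on 240 stitches.

Scale factor = 11 / 6 = 1.833.
131 × 11 / 6 = 240.17 sts.
→ 240 sts.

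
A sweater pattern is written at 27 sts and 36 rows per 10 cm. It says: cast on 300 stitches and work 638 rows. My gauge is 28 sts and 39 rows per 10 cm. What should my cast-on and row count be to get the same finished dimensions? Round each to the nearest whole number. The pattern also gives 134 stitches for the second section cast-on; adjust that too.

Stitches: 300 × 28/27 = 311.11 → 311.
Rows: 638 × 39/36 = 691.17 → 691.
second section cast-on: 134 × 28/27 = 138.96 → 139.

Cast on 311 stitches; work 691 rows; second section cast-on 139 stitches.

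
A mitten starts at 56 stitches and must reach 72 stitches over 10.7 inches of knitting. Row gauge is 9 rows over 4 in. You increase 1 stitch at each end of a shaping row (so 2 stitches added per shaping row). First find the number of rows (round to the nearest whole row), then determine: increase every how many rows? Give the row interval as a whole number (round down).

Rows = 10.7 × 2.25 = 24.1 → 24 rows.
Stitches to add: 16 → 8 shaping rows (at 2 st each).
24 / 8 = 3.00 → every 3 rows.

Increase every 3rd row.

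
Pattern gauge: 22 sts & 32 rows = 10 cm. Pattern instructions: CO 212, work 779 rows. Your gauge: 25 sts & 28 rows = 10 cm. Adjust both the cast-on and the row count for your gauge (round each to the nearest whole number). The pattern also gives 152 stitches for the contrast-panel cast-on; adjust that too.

Cast on 241 stitches; work 682 rows; contrast-panel cast-on 173 stitches.

Stitches: 212 × 25/22 = 240.91 → 241.
Rows: 779 × 28/32 = 681.62 → 682.
contrast-panel cast-on: 152 × 25/22 = 172.73 → 173.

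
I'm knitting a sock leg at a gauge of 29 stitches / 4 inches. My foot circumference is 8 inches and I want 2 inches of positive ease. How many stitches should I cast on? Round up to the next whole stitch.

Finished = 8 + 2 = 10 in.
29 / 4 = 7.25 sts per inch.
10.00 × 7.25 = 72.50 sts.
→ 73 sts.

CO 73 sts.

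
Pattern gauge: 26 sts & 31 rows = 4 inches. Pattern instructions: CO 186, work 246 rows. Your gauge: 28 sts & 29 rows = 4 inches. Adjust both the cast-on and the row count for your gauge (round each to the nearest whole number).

Stitches: 186 × 28/26 = 200.31 → 200.
Rows: 246 × 29/31 = 230.13 → 230.

Cast on 200 stitches; work 230 rows.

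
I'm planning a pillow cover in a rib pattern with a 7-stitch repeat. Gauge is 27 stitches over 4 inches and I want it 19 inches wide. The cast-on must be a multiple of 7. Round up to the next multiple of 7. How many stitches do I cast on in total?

Cast on 133 stitches.

27 / 4 = 6.75 sts per inch.
19 × 6.75 = 128.25 sts.
Next multiple of 7: 133.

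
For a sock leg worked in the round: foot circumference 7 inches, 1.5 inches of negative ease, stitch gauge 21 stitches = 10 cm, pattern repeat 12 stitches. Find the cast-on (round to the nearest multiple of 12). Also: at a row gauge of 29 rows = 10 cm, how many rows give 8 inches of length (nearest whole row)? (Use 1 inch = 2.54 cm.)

Cast on 24 stitches; work 59 rows.

Finished = 7 − 1.5 = 5.5 inches.
5.5 inches × 2.54 = 13.97 cm.
21/10 = 2.1 sts per cm; 13.97 × 2.1 = 29.34 sts.
Nearest multiple of 12 → 24.
8 inches = 20.32 cm; × 2.9 = 58.93 → 59 rows.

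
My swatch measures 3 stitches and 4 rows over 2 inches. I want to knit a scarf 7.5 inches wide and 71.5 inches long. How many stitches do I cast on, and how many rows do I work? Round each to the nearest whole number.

Stitch gauge = 3/2 = 1.5 sts/in; 7.5 × 1.5 = 11.25 → 11 sts.
Row gauge = 4/2 = 2 rows/in; 71.5 × 2 = 143.00 → 143 rows.

Cast on 11 stitches and work 143 rows.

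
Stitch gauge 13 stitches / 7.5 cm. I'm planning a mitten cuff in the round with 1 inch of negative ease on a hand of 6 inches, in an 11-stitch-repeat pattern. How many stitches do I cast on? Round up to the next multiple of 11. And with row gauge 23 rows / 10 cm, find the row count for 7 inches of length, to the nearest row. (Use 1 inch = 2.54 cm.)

Finished = 6 − 1 = 5 inches.
5 inches × 2.54 = 12.70 cm.
13/7.5 = 1.733 sts per cm; 12.70 × 1.733 = 22.01 sts.
Next multiple of 11 → 33.
7 inches = 17.78 cm; × 2.3 = 40.89 → 41 rows.

Cast on 33 stitches; work 41 rows.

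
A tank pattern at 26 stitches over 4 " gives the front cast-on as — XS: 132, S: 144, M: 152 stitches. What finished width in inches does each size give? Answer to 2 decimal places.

26/4 = 6.5 sts per in.
XS: 132 / 6.5 = 20.308 → 20.31 in.
S: 144 / 6.5 = 22.154 → 22.15 in.
M: 152 / 6.5 = 23.385 → 23.38 in.

XS 20.31 inches; S 22.15 inches; M 23.38 inches.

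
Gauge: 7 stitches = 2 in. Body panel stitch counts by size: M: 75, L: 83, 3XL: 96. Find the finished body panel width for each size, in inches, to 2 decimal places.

M 21.43 inches; L 23.71 inches; 3XL 27.43 inches.

7/2 = 3.5 sts per in.
M: 75 / 3.5 = 21.429 → 21.43 in.
L: 83 / 3.5 = 23.714 → 23.71 in.
3XL: 96 / 3.5 = 27.429 → 27.43 in.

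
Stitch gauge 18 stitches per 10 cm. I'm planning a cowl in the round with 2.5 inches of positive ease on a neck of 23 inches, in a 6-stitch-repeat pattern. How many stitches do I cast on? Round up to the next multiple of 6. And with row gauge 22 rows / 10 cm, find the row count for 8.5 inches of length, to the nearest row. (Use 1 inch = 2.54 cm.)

Cast on 120 stitches; work 47 rows.

Finished = 23 + 2.5 = 25.5 inches.
25.5 inches × 2.54 = 64.77 cm.
18/10 = 1.8 sts per cm; 64.77 × 1.8 = 116.59 sts.
Next multiple of 6 → 120.
8.5 inches = 21.59 cm; × 2.2 = 47.50 → 47 rows.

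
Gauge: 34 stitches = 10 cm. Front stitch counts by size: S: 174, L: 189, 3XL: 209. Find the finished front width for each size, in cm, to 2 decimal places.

S 51.18 cm; L 55.59 cm; 3XL 61.47 cm.

34/10 = 3.4 sts per cm.
S: 174 / 3.4 = 51.176 → 51.18 cm.
L: 189 / 3.4 = 55.588 → 55.59 cm.
3XL: 209 / 3.4 = 61.471 → 61.47 cm.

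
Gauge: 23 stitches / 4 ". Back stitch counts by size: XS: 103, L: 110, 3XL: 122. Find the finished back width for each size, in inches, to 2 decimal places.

23/4 = 5.75 sts per in.
XS: 103 / 5.75 = 17.913 → 17.91 in.
L: 110 / 5.75 = 19.130 → 19.13 in.
3XL: 122 / 5.75 = 21.217 → 21.22 in.

XS 17.91 inches; L 19.13 inches; 3XL 21.22 inches.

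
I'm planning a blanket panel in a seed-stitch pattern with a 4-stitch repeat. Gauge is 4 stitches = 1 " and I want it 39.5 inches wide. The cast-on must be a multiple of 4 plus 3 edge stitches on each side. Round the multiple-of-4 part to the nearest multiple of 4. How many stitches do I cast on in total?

158 stitches.

4 / 1 = 4 sts per inch.
39.5 × 4 = 158.00 sts.
Less 6 edge sts → 152.00 for the repeat.
Nearest multiple of 4: 152.
Add back 6 edge sts → 158.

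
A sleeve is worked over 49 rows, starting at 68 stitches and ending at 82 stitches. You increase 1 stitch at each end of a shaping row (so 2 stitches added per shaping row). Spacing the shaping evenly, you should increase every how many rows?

Increase every 7th row.

Stitches to add: |82 − 68| = 14.
Shaping rows needed: 14 / 2 = 7.
49 rows / 7 = every 7 rows.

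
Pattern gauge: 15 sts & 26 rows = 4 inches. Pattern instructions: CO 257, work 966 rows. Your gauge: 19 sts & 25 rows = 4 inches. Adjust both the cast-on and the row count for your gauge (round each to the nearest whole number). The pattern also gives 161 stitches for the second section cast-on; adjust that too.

Stitches: 257 × 19/15 = 325.53 → 326.
Rows: 966 × 25/26 = 928.85 → 929.
second section cast-on: 161 × 19/15 = 203.93 → 204.

Cast on 326 stitches; work 929 rows; second section cast-on 204 stitches.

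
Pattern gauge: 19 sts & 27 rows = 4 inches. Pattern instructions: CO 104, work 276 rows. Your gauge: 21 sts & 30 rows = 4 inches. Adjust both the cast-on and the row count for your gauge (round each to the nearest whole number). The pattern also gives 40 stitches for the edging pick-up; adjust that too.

Cast on 115 stitches; work 307 rows; edging pick-up 44 stitches.

Stitches: 104 × 21/19 = 114.95 → 115.
Rows: 276 × 30/27 = 306.67 → 307.
edging pick-up: 40 × 21/19 = 44.21 → 44.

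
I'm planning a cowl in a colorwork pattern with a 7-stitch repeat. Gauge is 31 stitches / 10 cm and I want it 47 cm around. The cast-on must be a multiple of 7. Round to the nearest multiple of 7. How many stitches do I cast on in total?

31 / 10 = 3.1 sts per cm.
47 × 3.1 = 145.70 sts.
Nearest multiple of 7: 147.

Cast on 147 stitches.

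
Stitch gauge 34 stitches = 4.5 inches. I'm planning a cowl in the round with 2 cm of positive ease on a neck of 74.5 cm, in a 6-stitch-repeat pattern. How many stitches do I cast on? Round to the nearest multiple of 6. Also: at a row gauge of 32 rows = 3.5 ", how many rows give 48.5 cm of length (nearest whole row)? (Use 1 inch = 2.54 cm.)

Finished = 74.5 + 2 = 76.5 cm.
76.5 cm × 1/2.54 = 30.12 inches.
34/4.5 = 7.556 sts per in; 30.12 × 7.556 = 227.56 sts.
Nearest multiple of 6 → 228.
48.5 cm = 19.09 inches; × 9.143 = 174.58 → 175 rows.

Cast on 228 stitches; work 175 rows.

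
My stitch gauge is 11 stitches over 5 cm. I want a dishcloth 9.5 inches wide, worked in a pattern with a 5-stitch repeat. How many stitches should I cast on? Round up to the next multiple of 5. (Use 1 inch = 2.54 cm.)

CO 55 sts.

9.5 in = 9.5 × 2.54 = 24.13 cm.
11 / 5 = 2.2 sts/cm.
24.13 × 2.2 = 53.09 sts.
→ 55.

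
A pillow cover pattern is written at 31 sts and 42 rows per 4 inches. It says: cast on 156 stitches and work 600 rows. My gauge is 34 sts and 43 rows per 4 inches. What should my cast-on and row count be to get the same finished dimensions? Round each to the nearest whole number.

Stitches: 156 × 34/31 = 171.10 → 171.
Rows: 600 × 43/42 = 614.29 → 614.

Cast on 171 stitches; work 614 rows.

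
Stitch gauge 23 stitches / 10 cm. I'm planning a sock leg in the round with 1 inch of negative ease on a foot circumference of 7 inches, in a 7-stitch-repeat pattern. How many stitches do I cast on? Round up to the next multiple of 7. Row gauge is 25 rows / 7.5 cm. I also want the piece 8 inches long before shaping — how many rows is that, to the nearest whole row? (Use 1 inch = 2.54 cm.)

Cast on 42 stitches; work 68 rows.

Finished = 7 − 1 = 6 inches.
6 inches × 2.54 = 15.24 cm.
23/10 = 2.3 sts per cm; 15.24 × 2.3 = 35.05 sts.
Next multiple of 7 → 42.
8 inches = 20.32 cm; × 3.333 = 67.73 → 68 rows.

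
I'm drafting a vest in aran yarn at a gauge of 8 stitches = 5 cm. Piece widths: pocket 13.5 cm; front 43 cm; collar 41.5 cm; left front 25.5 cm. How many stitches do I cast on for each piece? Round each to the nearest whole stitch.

pocket 22; front 69; collar 66; left front 41.

Rate = 8/5 = 1.6 sts per cm.
pocket: 13.5 × 1.6 = 21.60 → 22.
front: 43 × 1.6 = 68.80 → 69.
collar: 41.5 × 1.6 = 66.40 → 66.
left front: 25.5 × 1.6 = 40.80 → 41.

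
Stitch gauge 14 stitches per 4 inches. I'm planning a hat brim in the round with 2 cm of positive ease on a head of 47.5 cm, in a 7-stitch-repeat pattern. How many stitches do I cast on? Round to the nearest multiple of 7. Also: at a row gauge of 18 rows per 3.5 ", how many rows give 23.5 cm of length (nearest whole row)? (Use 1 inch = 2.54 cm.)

Finished = 47.5 + 2 = 49.5 cm.
49.5 cm × 1/2.54 = 19.49 inches.
14/4 = 3.5 sts per in; 19.49 × 3.5 = 68.21 sts.
Nearest multiple of 7 → 70.
23.5 cm = 9.25 inches; × 5.143 = 47.58 → 48 rows.

Cast on 70 stitches; work 48 rows.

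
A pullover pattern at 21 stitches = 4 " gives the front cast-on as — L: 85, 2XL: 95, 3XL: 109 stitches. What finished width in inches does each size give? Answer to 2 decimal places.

21/4 = 5.25 sts per in.
L: 85 / 5.25 = 16.190 → 16.19 in.
2XL: 95 / 5.25 = 18.095 → 18.10 in.
3XL: 109 / 5.25 = 20.762 → 20.76 in.

L 16.19 inches; 2XL 18.10 inches; 3XL 20.76 inches.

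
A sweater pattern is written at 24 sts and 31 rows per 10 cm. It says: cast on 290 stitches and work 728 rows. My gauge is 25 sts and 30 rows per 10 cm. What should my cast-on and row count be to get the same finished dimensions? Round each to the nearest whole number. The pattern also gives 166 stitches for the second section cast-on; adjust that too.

Stitches: 290 × 25/24 = 302.08 → 302.
Rows: 728 × 30/31 = 704.52 → 705.
second section cast-on: 166 × 25/24 = 172.92 → 173.

Cast on 302 stitches; work 705 rows; second section cast-on 173 stitches.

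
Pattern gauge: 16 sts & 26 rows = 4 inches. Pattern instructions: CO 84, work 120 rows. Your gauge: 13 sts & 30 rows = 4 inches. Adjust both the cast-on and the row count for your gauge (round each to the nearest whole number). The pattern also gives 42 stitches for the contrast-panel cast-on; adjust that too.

Cast on 68 stitches; work 138 rows; contrast-panel cast-on 34 stitches.

Stitches: 84 × 13/16 = 68.25 → 68.
Rows: 120 × 30/26 = 138.46 → 138.
contrast-panel cast-on: 42 × 13/16 = 34.12 → 34.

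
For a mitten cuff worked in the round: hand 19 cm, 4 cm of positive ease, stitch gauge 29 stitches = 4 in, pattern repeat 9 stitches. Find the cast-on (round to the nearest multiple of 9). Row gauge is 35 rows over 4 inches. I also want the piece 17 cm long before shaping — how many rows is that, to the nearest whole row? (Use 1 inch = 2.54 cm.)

Cast on 63 stitches; work 59 rows.

Finished = 19 + 4 = 23 cm.
23 cm × 1/2.54 = 9.06 inches.
29/4 = 7.25 sts per in; 9.06 × 7.25 = 65.65 sts.
Nearest multiple of 9 → 63.
17 cm = 6.69 inches; × 8.75 = 58.56 → 59 rows.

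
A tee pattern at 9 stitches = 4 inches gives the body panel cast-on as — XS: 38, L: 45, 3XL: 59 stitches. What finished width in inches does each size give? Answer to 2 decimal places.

XS 16.89 inches; L 20.00 inches; 3XL 26.22 inches.

9/4 = 2.25 sts per in.
XS: 38 / 2.25 = 16.889 → 16.89 in.
L: 45 / 2.25 = 20.000 → 20.00 in.
3XL: 59 / 2.25 = 26.222 → 26.22 in.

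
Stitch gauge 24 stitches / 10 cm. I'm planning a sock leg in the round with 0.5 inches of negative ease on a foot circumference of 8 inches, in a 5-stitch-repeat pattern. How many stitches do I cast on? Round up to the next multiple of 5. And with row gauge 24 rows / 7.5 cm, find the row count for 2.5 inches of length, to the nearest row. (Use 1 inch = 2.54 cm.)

Cast on 50 stitches; work 20 rows.

Finished = 8 − 0.5 = 7.5 inches.
7.5 inches × 2.54 = 19.05 cm.
24/10 = 2.4 sts per cm; 19.05 × 2.4 = 45.72 sts.
Next multiple of 5 → 50.
2.5 inches = 6.35 cm; × 3.2 = 20.32 → 20 rows.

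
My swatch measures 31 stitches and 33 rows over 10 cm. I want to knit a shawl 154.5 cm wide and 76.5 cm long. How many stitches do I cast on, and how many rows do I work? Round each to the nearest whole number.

Cast on 479 stitches and work 252 rows.

Stitch gauge = 31/10 = 3.1 sts/cm; 154.5 × 3.1 = 478.95 → 479 sts.
Row gauge = 33/10 = 3.3 rows/cm; 76.5 × 3.3 = 252.45 → 252 rows.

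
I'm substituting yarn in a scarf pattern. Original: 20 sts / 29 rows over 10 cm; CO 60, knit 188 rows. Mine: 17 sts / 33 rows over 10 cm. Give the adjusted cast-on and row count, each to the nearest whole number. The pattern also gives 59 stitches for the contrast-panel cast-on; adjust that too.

Cast on 51 stitches; work 214 rows; contrast-panel cast-on 50 stitches.

Stitches: 60 × 17/20 = 51.00 → 51.
Rows: 188 × 33/29 = 213.93 → 214.
contrast-panel cast-on: 59 × 17/20 = 50.15 → 50.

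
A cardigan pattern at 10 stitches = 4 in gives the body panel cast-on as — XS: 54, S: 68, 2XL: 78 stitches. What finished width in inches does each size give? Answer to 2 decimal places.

XS 21.60 inches; S 27.20 inches; 2XL 31.20 inches.

10/4 = 2.5 sts per in.
XS: 54 / 2.5 = 21.600 → 21.60 in.
S: 68 / 2.5 = 27.200 → 27.20 in.
2XL: 78 / 2.5 = 31.200 → 31.20 in.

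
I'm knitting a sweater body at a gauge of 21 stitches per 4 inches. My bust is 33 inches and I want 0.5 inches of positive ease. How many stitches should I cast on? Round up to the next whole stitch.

Finished = 33 + 0.5 = 33.5 in.
21 / 4 = 5.25 sts per inch.
33.50 × 5.25 = 175.88 sts.
→ 176 sts.

Cast on 176 stitches.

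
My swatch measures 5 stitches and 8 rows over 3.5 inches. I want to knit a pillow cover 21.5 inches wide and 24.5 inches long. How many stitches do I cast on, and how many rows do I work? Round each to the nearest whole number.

Stitch gauge = 5/3.5 = 1.429 sts/in; 21.5 × 1.429 = 30.71 → 31 sts.
Row gauge = 8/3.5 = 2.286 rows/in; 24.5 × 2.286 = 56.00 → 56 rows.

Cast on 31 stitches and work 56 rows.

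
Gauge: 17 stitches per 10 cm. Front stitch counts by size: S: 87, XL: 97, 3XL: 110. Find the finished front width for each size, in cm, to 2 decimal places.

S 51.18 cm; XL 57.06 cm; 3XL 64.71 cm.

17/10 = 1.7 sts per cm.
S: 87 / 1.7 = 51.176 → 51.18 cm.
XL: 97 / 1.7 = 57.059 → 57.06 cm.
3XL: 110 / 1.7 = 64.706 → 64.71 cm.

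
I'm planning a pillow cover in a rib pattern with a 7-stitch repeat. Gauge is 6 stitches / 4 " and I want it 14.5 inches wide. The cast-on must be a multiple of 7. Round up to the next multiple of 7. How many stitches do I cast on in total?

6 / 4 = 1.5 sts per inch.
14.5 × 1.5 = 21.75 sts.
Next multiple of 7: 28.

28 stitches.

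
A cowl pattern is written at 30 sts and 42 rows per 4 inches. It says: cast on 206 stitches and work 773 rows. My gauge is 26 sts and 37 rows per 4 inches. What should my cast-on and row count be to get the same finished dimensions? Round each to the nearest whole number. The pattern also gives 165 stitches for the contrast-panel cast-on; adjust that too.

Stitches: 206 × 26/30 = 178.53 → 179.
Rows: 773 × 37/42 = 680.98 → 681.
contrast-panel cast-on: 165 × 26/30 = 143.00 → 143.

Cast on 179 stitches; work 681 rows; contrast-panel cast-on 143 stitches.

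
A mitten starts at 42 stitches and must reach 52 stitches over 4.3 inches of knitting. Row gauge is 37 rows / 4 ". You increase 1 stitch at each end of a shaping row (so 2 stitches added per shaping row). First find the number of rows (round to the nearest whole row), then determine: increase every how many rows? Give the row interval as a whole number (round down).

Increase every 8th row.

Rows = 4.3 × 9.25 = 39.8 → 40 rows.
Stitches to add: 10 → 5 shaping rows (at 2 st each).
40 / 5 = 8.00 → every 8 rows.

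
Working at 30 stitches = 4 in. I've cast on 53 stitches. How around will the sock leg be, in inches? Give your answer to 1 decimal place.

7.1 inches.

30 stitches / 4 inch = 7.5 stitches per inch.
53 / 7.5 = 7.07 inches.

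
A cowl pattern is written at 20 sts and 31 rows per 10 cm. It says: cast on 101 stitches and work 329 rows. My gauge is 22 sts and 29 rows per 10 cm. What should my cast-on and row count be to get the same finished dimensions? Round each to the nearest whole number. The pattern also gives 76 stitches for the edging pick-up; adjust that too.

Stitches: 101 × 22/20 = 111.10 → 111.
Rows: 329 × 29/31 = 307.77 → 308.
edging pick-up: 76 × 22/20 = 83.60 → 84.

Cast on 111 stitches; work 308 rows; edging pick-up 84 stitches.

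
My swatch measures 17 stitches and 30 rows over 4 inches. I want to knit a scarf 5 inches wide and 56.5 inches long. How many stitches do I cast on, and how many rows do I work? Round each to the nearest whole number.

Stitch gauge = 17/4 = 4.25 sts/in; 5 × 4.25 = 21.25 → 21 sts.
Row gauge = 30/4 = 7.5 rows/in; 56.5 × 7.5 = 423.75 → 424 rows.

Cast on 21 stitches and work 424 rows.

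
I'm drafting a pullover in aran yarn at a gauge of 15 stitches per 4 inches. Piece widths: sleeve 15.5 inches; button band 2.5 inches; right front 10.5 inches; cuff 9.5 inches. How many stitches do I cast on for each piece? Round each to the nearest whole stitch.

sleeve 58; button band 9; right front 39; cuff 36.

Rate = 15/4 = 3.75 sts per in.
sleeve: 15.5 × 3.75 = 58.12 → 58.
button band: 2.5 × 3.75 = 9.38 → 9.
right front: 10.5 × 3.75 = 39.38 → 39.
cuff: 9.5 × 3.75 = 35.62 → 36.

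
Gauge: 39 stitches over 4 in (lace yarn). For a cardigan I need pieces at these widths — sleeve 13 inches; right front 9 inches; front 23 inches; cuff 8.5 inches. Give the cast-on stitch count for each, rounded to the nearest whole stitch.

sleeve 127; right front 88; front 224; cuff 83.

Rate = 39/4 = 9.75 sts per in.
sleeve: 13 × 9.75 = 126.75 → 127.
right front: 9 × 9.75 = 87.75 → 88.
front: 23 × 9.75 = 224.25 → 224.
cuff: 8.5 × 9.75 = 82.88 → 83.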